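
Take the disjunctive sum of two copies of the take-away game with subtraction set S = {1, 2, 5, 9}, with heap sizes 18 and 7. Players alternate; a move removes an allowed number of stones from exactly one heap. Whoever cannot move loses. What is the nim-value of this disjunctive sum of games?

All heaps use S = {1, 2, 5, 9}:
n :  0  1  2  3  4  5  6  7  8  9 10 11 12 13 14 15 16 17 18
G :  0  1  2  0  1  2  0  1  2  3  0  1  2  0  1  2  0  1  2
Heap A: G(18) = 2.
Heap B: G(7) = 1.
Combined Grundy value = 2 ⊕ 1 = 3.

3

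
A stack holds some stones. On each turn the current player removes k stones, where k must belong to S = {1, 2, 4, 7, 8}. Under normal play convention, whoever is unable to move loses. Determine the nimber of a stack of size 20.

n :  0  1  2  3  4  5  6  7  8  9 10 11 12 13 14 15 16 17 18 19 20
G :  0  1  2  0  1  2  0  1  2  0  1  2  0  1  2  0  1  2  0  1  2

2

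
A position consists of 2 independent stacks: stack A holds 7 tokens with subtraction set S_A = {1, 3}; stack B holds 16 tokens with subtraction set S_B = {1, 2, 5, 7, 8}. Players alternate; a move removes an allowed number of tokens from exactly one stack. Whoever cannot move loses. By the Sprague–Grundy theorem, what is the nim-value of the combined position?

0

Stack A, S = {1, 3}:
n : 0 1 2 3 4 5 6 7
G : 0 1 0 1 0 1 0 1
G_A(7) = 1.
Stack B, S = {1, 2, 5, 7, 8}:
n :  0  1  2  3  4  5  6  7  8  9 10 11 12 13 14 15 16
G :  0  1  2  0  1  2  0  1  2  0  1  2  0  1  2  0  1
G_B(16) = 1.
Combined Grundy value = 1 ⊕ 1 = 0.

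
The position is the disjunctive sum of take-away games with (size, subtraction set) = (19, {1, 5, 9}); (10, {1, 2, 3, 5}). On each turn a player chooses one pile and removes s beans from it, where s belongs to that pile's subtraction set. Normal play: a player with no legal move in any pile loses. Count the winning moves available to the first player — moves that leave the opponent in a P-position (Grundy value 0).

Pile A, S = {1, 5, 9}:
n :  0  1  2  3  4  5  6  7  8  9 10 11 12 13 14 15 16 17 18 19
G :  0  1  0  1  0  1  0  1  0  1  0  1  0  1  0  1  0  1  0  1
G_A(19) = 1.
Pile B, S = {1, 2, 3, 5}:
G(0) = 0
G(1) = mex{0} = 1
G(2) = mex{1,0} = 2
G(3) = mex{2,1,0} = 3
G(4) = mex{3,2,1} = 0
G(5) = mex{0,3,2,0} = 1
G(6) = mex{1,0,3,1} = 2
G(7) = mex{2,1,0,2} = 3
G(8) = mex{3,2,1,3} = 0
G(9) = mex{0,3,2,0} = 1
G(10) = mex{1,0,3,1} = 2
G_B(10) = 2.
Combined Grundy value = 1 ⊕ 2 = 3.
A winning move leaves total XOR = 0, i.e. changes one component's Grundy value g to g ⊕ X where X is the current total.
Pile A: need g' = 1⊕3 = 2. Options: 19−1→G=0, 19−5→G=0, 19−9→G=0. Hits: 0.
Pile B: need g' = 2⊕3 = 1. Options: 10−1→G=1, 10−2→G=0, 10−3→G=3, 10−5→G=1. Hits: 2.

2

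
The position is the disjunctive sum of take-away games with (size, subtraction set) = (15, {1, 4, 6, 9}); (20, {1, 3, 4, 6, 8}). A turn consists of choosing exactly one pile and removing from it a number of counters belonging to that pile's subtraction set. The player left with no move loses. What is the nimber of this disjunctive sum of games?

Pile A, S = {1, 4, 6, 9}:
G(0) = 0
G(1) = mex{0} = 1
G(2) = mex{1} = 0
G(3) = mex{0} = 1
G(4) = mex{1,0} = 2
G(5) = mex{2,1} = 0
G(6) = mex{0,0,0} = 1
G(7) = mex{1,1,1} = 0
G(8) = mex{0,2,0} = 1
G(9) = mex{1,0,1,0} = 2
G(10) = mex{2,1,2,1} = 0
G(11) = mex{0,0,0,0} = 1
G(12) = mex{1,1,1,1} = 0
G(13) = mex{0,2,0,2} = 1
G(14) = mex{1,0,1,0} = 2
G(15) = mex{2,1,2,1} = 0
G_A(15) = 0.
Pile B, S = {1, 3, 4, 6, 8}:
G(0) = 0
G(1) = mex{0} = 1
G(2) = mex{1} = 0
G(3) = mex{0,0} = 1
G(4) = mex{1,1,0} = 2
G(5) = mex{2,0,1} = 3
G(6) = mex{3,1,0,0} = 2
G(7) = mex{2,2,1,1} = 0
G(8) = mex{0,3,2,0,0} = 1
G(9) = mex{1,2,3,1,1} = 0
G(10) = mex{0,0,2,2,0} = 1
G(11) = mex{1,1,0,3,1} = 2
G(12) = mex{2,0,1,2,2} = 3
G(13) = mex{3,1,0,0,3} = 2
G(14) = mex{2,2,1,1,2} = 0
G(15) = mex{0,3,2,0,0} = 1
G(16) = mex{1,2,3,1,1} = 0
G(17) = mex{0,0,2,2,0} = 1
G(18) = mex{1,1,0,3,1} = 2
G(19) = mex{2,0,1,2,2} = 3
G(20) = mex{3,1,0,0,3} = 2
G_B(20) = 2.
Combined Grundy value = 0 ⊕ 2 = 2.

2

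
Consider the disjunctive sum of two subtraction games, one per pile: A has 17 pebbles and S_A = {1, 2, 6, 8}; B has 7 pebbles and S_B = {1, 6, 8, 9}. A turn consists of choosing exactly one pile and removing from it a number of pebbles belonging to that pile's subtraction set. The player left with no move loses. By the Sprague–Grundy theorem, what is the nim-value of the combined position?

Pile A, S = {1, 2, 6, 8}:
n :  0  1  2  3  4  5  6  7  8  9 10 11 12 13 14 15 16 17
G :  0  1  2  0  1  2  3  0  1  2  0  1  2  3  0  1  2  0
G_A(17) = 0.
Pile B, S = {1, 6, 8, 9}:
n : 0 1 2 3 4 5 6 7
G : 0 1 0 1 0 1 2 0
G_B(7) = 0.
Combined Grundy value = 0 ⊕ 0 = 0.

0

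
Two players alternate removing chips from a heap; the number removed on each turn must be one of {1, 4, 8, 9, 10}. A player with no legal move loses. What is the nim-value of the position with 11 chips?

n :  0  1  2  3  4  5  6  7  8  9 10 11
G :  0  1  0  1  2  0  1  0  1  2  3  2

2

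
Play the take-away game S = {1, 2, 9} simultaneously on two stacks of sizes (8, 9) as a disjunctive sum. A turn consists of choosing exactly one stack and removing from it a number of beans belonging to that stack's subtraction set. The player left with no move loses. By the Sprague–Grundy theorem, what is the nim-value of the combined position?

All stacks use S = {1, 2, 9}:
n : 0 1 2 3 4 5 6 7 8 9
G : 0 1 2 0 1 2 0 1 2 3
Stack A: G(8) = 2.
Stack B: G(9) = 3.
Combined Grundy value = 2 ⊕ 3 = 1.

1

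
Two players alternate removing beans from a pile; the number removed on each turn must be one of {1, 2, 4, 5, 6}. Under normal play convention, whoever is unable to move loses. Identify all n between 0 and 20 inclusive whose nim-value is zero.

n :  0  1  2  3  4  5  6  7  8  9 10 11 12 13 14 15 16 17 18 19 20
G :  0  1  2  0  1  2  3  4  5  3  0  1  2  0  1  2  3  4  5  3  0
P-positions are exactly the n with G(n) = 0.

0, 3, 10, 13, 20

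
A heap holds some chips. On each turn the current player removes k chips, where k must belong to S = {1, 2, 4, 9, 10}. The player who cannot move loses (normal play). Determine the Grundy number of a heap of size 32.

4

G(0) = 0
G(1) = mex{0} = 1
G(2) = mex{1,0} = 2
G(3) = mex{2,1} = 0
G(4) = mex{0,2,0} = 1
G(5) = mex{1,0,1} = 2
G(6) = mex{2,1,2} = 0
G(7) = mex{0,2,0} = 1
G(8) = mex{1,0,1} = 2
G(9) = mex{2,1,2,0} = 3
G(10) = mex{3,2,0,1,0} = 4
G(11) = mex{4,3,1,2,1} = 0
G(12) = mex{0,4,2,0,2} = 1
G(13) = mex{1,0,3,1,0} = 2
G(14) = mex{2,1,4,2,1} = 0
G(15) = mex{0,2,0,0,2} = 1
G(16) = mex{1,0,1,1,0} = 2
G(17) = mex{2,1,2,2,1} = 0
G(18) = mex{0,2,0,3,2} = 1
G(19) = mex{1,0,1,4,3} = 2
G(20) = mex{2,1,2,0,4} = 3
G(21) = mex{3,2,0,1,0} = 4
G(22) = mex{4,3,1,2,1} = 0
G(23) = mex{0,4,2,0,2} = 1
G(24) = mex{1,0,3,1,0} = 2
G(25) = mex{2,1,4,2,1} = 0
G(26) = mex{0,2,0,0,2} = 1
G(27) = mex{1,0,1,1,0} = 2
G(28) = mex{2,1,2,2,1} = 0
G(29) = mex{0,2,0,3,2} = 1
G(30) = mex{1,0,1,4,3} = 2
G(31) = mex{2,1,2,0,4} = 3
G(32) = mex{3,2,0,1,0} = 4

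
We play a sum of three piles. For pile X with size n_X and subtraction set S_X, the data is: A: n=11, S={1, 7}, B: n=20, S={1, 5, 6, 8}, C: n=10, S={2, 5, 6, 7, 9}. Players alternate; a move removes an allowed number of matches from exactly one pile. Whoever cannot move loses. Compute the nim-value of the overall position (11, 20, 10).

Pile A, S = {1, 7}:
n :  0  1  2  3  4  5  6  7  8  9 10 11
G :  0  1  0  1  0  1  0  1  0  1  0  1
G_A(11) = 1.
Pile B, S = {1, 5, 6, 8}:
n :  0  1  2  3  4  5  6  7  8  9 10 11 12 13 14 15 16 17 18 19 20
G :  0  1  0  1  0  1  2  3  2  3  2  0  1  0  1  0  1  2  3  2  3
G_B(20) = 3.
Pile C, S = {2, 5, 6, 7, 9}:
n :  0  1  2  3  4  5  6  7  8  9 10
G :  0  0  1  1  0  2  1  3  2  2  3
G_C(10) = 3.
Combined Grundy value = 1 ⊕ 3 ⊕ 3 = 1.

1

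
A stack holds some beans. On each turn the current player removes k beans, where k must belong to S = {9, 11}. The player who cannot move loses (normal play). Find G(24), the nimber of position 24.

G(0) = 0
G(1) = mex{} = 0
G(2) = mex{} = 0
G(3) = mex{} = 0
G(4) = mex{} = 0
G(5) = mex{} = 0
G(6) = mex{} = 0
G(7) = mex{} = 0
G(8) = mex{} = 0
G(9) = mex{0} = 1
G(10) = mex{0} = 1
G(11) = mex{0,0} = 1
G(12) = mex{0,0} = 1
G(13) = mex{0,0} = 1
G(14) = mex{0,0} = 1
G(15) = mex{0,0} = 1
G(16) = mex{0,0} = 1
G(17) = mex{0,0} = 1
G(18) = mex{1,0} = 2
G(19) = mex{1,0} = 2
G(20) = mex{1,1} = 0
G(21) = mex{1,1} = 0
G(22) = mex{1,1} = 0
G(23) = mex{1,1} = 0
G(24) = mex{1,1} = 0

0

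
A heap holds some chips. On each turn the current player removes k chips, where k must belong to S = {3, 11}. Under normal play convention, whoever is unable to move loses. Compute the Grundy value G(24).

G(0) = 0
G(1) = mex{} = 0
G(2) = mex{} = 0
G(3) = mex{0} = 1
G(4) = mex{0} = 1
G(5) = mex{0} = 1
G(6) = mex{1} = 0
G(7) = mex{1} = 0
G(8) = mex{1} = 0
G(9) = mex{0} = 1
G(10) = mex{0} = 1
G(11) = mex{0,0} = 1
G(12) = mex{1,0} = 2
G(13) = mex{1,0} = 2
G(14) = mex{1,1} = 0
G(15) = mex{2,1} = 0
G(16) = mex{2,1} = 0
G(17) = mex{0,0} = 1
G(18) = mex{0,0} = 1
G(19) = mex{0,0} = 1
G(20) = mex{1,1} = 0
G(21) = mex{1,1} = 0
G(22) = mex{1,1} = 0
G(23) = mex{0,2} = 1
G(24) = mex{0,2} = 1

1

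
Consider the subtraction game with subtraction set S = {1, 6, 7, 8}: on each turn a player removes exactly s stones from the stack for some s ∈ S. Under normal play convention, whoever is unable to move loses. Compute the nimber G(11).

3

n :  0  1  2  3  4  5  6  7  8  9 10 11
G :  0  1  0  1  0  1  2  3  2  3  2  3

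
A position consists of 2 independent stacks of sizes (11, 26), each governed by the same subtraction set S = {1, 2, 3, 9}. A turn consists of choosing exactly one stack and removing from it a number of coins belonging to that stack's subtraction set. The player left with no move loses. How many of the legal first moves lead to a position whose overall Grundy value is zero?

3

All stacks use S = {1, 2, 3, 9}:
n :  0  1  2  3  4  5  6  7  8  9 10 11 12 13 14 15 16 17 18 19 20 21 22 23 24 25 26
G :  0  1  2  3  0  1  2  3  0  1  2  3  0  1  2  3  0  1  2  3  0  1  2  3  0  1  2
Stack A: G(11) = 3.
Stack B: G(26) = 2.
Combined Grundy value = 3 ⊕ 2 = 1.
A winning move leaves total XOR = 0, i.e. changes one component's Grundy value g to g ⊕ X where X is the current total.
Stack A: need g' = 3⊕1 = 2. Options: 11−1→G=2, 11−2→G=1, 11−3→G=0, 11−9→G=2. Hits: 2.
Stack B: need g' = 2⊕1 = 3. Options: 26−1→G=1, 26−2→G=0, 26−3→G=3, 26−9→G=1. Hits: 1.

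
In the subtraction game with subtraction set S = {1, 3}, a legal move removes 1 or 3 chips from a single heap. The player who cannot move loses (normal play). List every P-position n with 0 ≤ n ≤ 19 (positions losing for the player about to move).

0, 2, 4, 6, 8, 10, 12, 14, 16, 18

G(0) = 0
G(1) = mex{0} = 1
G(2) = mex{1} = 0
G(3) = mex{0,0} = 1
G(4) = mex{1,1} = 0
G(5) = mex{0,0} = 1
G(6) = mex{1,1} = 0
G(7) = mex{0,0} = 1
G(8) = mex{1,1} = 0
G(9) = mex{0,0} = 1
G(10) = mex{1,1} = 0
G(11) = mex{0,0} = 1
G(12) = mex{1,1} = 0
G(13) = mex{0,0} = 1
G(14) = mex{1,1} = 0
G(15) = mex{0,0} = 1
G(16) = mex{1,1} = 0
G(17) = mex{0,0} = 1
G(18) = mex{1,1} = 0
G(19) = mex{0,0} = 1
P-positions are exactly the n with G(n) = 0.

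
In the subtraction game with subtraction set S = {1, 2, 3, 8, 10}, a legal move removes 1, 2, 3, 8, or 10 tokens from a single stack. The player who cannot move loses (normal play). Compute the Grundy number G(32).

n :  0  1  2  3  4  5  6  7  8  9 10 11 12 13 14 15 16 17 18 19 20 21 22 23 24 25 26 27 28 29 30 31 32
G :  0  1  2  3  0  1  2  3  4  0  1  2  3  0  1  2  3  4  0  1  2  3  0  1  2  3  4  0  1  2  3  0  1

1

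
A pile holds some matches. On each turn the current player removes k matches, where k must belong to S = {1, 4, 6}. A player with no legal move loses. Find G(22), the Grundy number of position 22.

n :  0  1  2  3  4  5  6  7  8  9 10 11 12 13 14 15 16 17 18 19 20 21 22
G :  0  1  0  1  2  0  1  0  1  2  0  1  0  1  2  0  1  0  1  2  0  1  0

0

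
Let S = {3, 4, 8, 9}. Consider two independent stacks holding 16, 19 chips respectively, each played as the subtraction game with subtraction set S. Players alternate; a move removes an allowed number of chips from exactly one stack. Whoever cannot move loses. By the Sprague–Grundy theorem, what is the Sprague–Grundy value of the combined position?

1

All stacks use S = {3, 4, 8, 9}:
n :  0  1  2  3  4  5  6  7  8  9 10 11 12 13 14 15 16 17 18 19
G :  0  0  0  1  1  1  2  0  2  3  1  3  0  0  0  1  1  1  2  0
Stack A: G(16) = 1.
Stack B: G(19) = 0.
Combined Grundy value = 1 ⊕ 0 = 1.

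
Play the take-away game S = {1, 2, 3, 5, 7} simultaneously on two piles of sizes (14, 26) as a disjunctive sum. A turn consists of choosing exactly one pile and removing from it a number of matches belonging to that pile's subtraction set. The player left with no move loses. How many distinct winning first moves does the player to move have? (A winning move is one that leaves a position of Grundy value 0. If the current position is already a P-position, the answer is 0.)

0

All piles use S = {1, 2, 3, 5, 7}:
n :  0  1  2  3  4  5  6  7  8  9 10 11 12 13 14 15 16 17 18 19 20 21 22 23 24 25 26
G :  0  1  2  3  0  1  2  3  0  1  2  3  0  1  2  3  0  1  2  3  0  1  2  3  0  1  2
Pile A: G(14) = 2.
Pile B: G(26) = 2.
Combined Grundy value = 2 ⊕ 2 = 0.
A winning move leaves total XOR = 0, i.e. changes one component's Grundy value g to g ⊕ X where X is the current total.
Pile A: target g' = 2⊕0 = 2, but every legal move changes the Grundy value (mex property), so 0 moves.
Pile B: target g' = 2⊕0 = 2, but every legal move changes the Grundy value (mex property), so 0 moves.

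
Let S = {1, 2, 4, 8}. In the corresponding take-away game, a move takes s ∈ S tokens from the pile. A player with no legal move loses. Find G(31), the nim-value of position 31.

1

n :  0  1  2  3  4  5  6  7  8  9 10 11 12 13 14 15 16 17 18 19 20 21 22 23 24 25 26 27 28 29 30 31
G :  0  1  2  0  1  2  0  1  2  0  1  2  0  1  2  0  1  2  0  1  2  0  1  2  0  1  2  0  1  2  0  1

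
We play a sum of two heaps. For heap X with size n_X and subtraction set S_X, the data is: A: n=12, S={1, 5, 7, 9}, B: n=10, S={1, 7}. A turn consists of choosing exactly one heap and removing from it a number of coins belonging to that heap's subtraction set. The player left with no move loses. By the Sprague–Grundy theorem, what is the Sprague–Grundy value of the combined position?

Heap A, S = {1, 5, 7, 9}:
G(0) = 0
G(1) = mex{0} = 1
G(2) = mex{1} = 0
G(3) = mex{0} = 1
G(4) = mex{1} = 0
G(5) = mex{0,0} = 1
G(6) = mex{1,1} = 0
G(7) = mex{0,0,0} = 1
G(8) = mex{1,1,1} = 0
G(9) = mex{0,0,0,0} = 1
G(10) = mex{1,1,1,1} = 0
G(11) = mex{0,0,0,0} = 1
G(12) = mex{1,1,1,1} = 0
G_A(12) = 0.
Heap B, S = {1, 7}:
G(0) = 0
G(1) = mex{0} = 1
G(2) = mex{1} = 0
G(3) = mex{0} = 1
G(4) = mex{1} = 0
G(5) = mex{0} = 1
G(6) = mex{1} = 0
G(7) = mex{0,0} = 1
G(8) = mex{1,1} = 0
G(9) = mex{0,0} = 1
G(10) = mex{1,1} = 0
G_B(10) = 0.
Combined Grundy value = 0 ⊕ 0 = 0.

0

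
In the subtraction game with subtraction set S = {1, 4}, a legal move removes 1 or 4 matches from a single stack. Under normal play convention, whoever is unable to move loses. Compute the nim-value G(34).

2

G(0) = 0
G(1) = mex{0} = 1
G(2) = mex{1} = 0
G(3) = mex{0} = 1
G(4) = mex{1,0} = 2
G(5) = mex{2,1} = 0
G(6) = mex{0,0} = 1
G(7) = mex{1,1} = 0
G(8) = mex{0,2} = 1
G(9) = mex{1,0} = 2
G(10) = mex{2,1} = 0
G(11) = mex{0,0} = 1
G(12) = mex{1,1} = 0
G(13) = mex{0,2} = 1
G(14) = mex{1,0} = 2
G(15) = mex{2,1} = 0
G(16) = mex{0,0} = 1
G(17) = mex{1,1} = 0
G(18) = mex{0,2} = 1
G(19) = mex{1,0} = 2
G(20) = mex{2,1} = 0
G(21) = mex{0,0} = 1
G(22) = mex{1,1} = 0
G(23) = mex{0,2} = 1
G(24) = mex{1,0} = 2
G(25) = mex{2,1} = 0
G(26) = mex{0,0} = 1
G(27) = mex{1,1} = 0
G(28) = mex{0,2} = 1
G(29) = mex{1,0} = 2
G(30) = mex{2,1} = 0
G(31) = mex{0,0} = 1
G(32) = mex{1,1} = 0
G(33) = mex{0,2} = 1
G(34) = mex{1,0} = 2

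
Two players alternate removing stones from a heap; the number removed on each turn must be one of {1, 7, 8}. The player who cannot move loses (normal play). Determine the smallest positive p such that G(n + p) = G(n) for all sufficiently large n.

15

n :  0  1  2  3  4  5  6  7  8  9 10 11 12 13 14 15 16 17 18 19 20 21 22 23 24 25 26 27 28 29 30 31
G :  0  1  0  1  0  1  0  1  2  3  2  3  2  3  2  0  1  0  1  0  1  0  1  2  3  2  3  2  3  2  0  1
G(n+15) = G(n) holds for n = 0,…,7 (a full window of length max(S) = 8), so the sequence is purely periodic with period 15.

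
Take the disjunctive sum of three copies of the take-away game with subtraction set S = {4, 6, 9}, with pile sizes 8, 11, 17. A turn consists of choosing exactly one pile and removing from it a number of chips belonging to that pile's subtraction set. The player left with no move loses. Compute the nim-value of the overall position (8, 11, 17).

All piles use S = {4, 6, 9}:
G(0) = 0
G(1) = mex{} = 0
G(2) = mex{} = 0
G(3) = mex{} = 0
G(4) = mex{0} = 1
G(5) = mex{0} = 1
G(6) = mex{0,0} = 1
G(7) = mex{0,0} = 1
G(8) = mex{1,0} = 2
G(9) = mex{1,0,0} = 2
G(10) = mex{1,1,0} = 2
G(11) = mex{1,1,0} = 2
G(12) = mex{2,1,0} = 3
G(13) = mex{2,1,1} = 0
G(14) = mex{2,2,1} = 0
G(15) = mex{2,2,1} = 0
G(16) = mex{3,2,1} = 0
G(17) = mex{0,2,2} = 1
Pile A: G(8) = 2.
Pile B: G(11) = 2.
Pile C: G(17) = 1.
Combined Grundy value = 2 ⊕ 2 ⊕ 1 = 1.

1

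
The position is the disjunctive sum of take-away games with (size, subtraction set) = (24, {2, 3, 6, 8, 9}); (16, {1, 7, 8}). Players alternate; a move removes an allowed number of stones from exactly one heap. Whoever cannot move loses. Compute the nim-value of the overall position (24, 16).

Heap A, S = {2, 3, 6, 8, 9}:
G(0) = 0
G(1) = mex{} = 0
G(2) = mex{0} = 1
G(3) = mex{0,0} = 1
G(4) = mex{1,0} = 2
G(5) = mex{1,1} = 0
G(6) = mex{2,1,0} = 3
G(7) = mex{0,2,0} = 1
G(8) = mex{3,0,1,0} = 2
G(9) = mex{1,3,1,0,0} = 2
G(10) = mex{2,1,2,1,0} = 3
G(11) = mex{2,2,0,1,1} = 3
G(12) = mex{3,2,3,2,1} = 0
G(13) = mex{3,3,1,0,2} = 4
G(14) = mex{0,3,2,3,0} = 1
G(15) = mex{4,0,2,1,3} = 5
G(16) = mex{1,4,3,2,1} = 0
G(17) = mex{5,1,3,2,2} = 0
G(18) = mex{0,5,0,3,2} = 1
G(19) = mex{0,0,4,3,3} = 1
G(20) = mex{1,0,1,0,3} = 2
G(21) = mex{1,1,5,4,0} = 2
G(22) = mex{2,1,0,1,4} = 3
G(23) = mex{2,2,0,5,1} = 3
G(24) = mex{3,2,1,0,5} = 4
G_A(24) = 4.
Heap B, S = {1, 7, 8}:
G(0) = 0
G(1) = mex{0} = 1
G(2) = mex{1} = 0
G(3) = mex{0} = 1
G(4) = mex{1} = 0
G(5) = mex{0} = 1
G(6) = mex{1} = 0
G(7) = mex{0,0} = 1
G(8) = mex{1,1,0} = 2
G(9) = mex{2,0,1} = 3
G(10) = mex{3,1,0} = 2
G(11) = mex{2,0,1} = 3
G(12) = mex{3,1,0} = 2
G(13) = mex{2,0,1} = 3
G(14) = mex{3,1,0} = 2
G(15) = mex{2,2,1} = 0
G(16) = mex{0,3,2} = 1
G_B(16) = 1.
Combined Grundy value = 4 ⊕ 1 = 5.

5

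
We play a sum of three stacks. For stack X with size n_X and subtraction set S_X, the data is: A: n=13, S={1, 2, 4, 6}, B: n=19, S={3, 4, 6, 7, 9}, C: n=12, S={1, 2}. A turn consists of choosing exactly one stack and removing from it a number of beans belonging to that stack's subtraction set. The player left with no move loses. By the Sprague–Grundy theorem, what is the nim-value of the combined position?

Stack A, S = {1, 2, 4, 6}:
n :  0  1  2  3  4  5  6  7  8  9 10 11 12 13
G :  0  1  2  0  1  2  3  4  0  1  2  0  1  2
G_A(13) = 2.
Stack B, S = {3, 4, 6, 7, 9}:
n :  0  1  2  3  4  5  6  7  8  9 10 11 12 13 14 15 16 17 18 19
G :  0  0  0  1  1  1  2  2  2  3  3  3  0  0  0  1  1  1  2  2
G_B(19) = 2.
Stack C, S = {1, 2}:
G(0) = 0
G(1) = mex{0} = 1
G(2) = mex{1,0} = 2
G(3) = mex{2,1} = 0
G(4) = mex{0,2} = 1
G(5) = mex{1,0} = 2
G(6) = mex{2,1} = 0
G(7) = mex{0,2} = 1
G(8) = mex{1,0} = 2
G(9) = mex{2,1} = 0
G(10) = mex{0,2} = 1
G(11) = mex{1,0} = 2
G(12) = mex{2,1} = 0
G_C(12) = 0.
Combined Grundy value = 2 ⊕ 2 ⊕ 0 = 0.

0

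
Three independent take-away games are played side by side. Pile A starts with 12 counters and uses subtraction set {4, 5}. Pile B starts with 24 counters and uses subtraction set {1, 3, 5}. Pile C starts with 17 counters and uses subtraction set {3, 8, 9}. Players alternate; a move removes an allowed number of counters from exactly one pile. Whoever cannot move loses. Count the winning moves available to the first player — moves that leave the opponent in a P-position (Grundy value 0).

Pile A, S = {4, 5}:
G(0) = 0
G(1) = mex{} = 0
G(2) = mex{} = 0
G(3) = mex{} = 0
G(4) = mex{0} = 1
G(5) = mex{0,0} = 1
G(6) = mex{0,0} = 1
G(7) = mex{0,0} = 1
G(8) = mex{1,0} = 2
G(9) = mex{1,1} = 0
G(10) = mex{1,1} = 0
G(11) = mex{1,1} = 0
G(12) = mex{2,1} = 0
G_A(12) = 0.
Pile B, S = {1, 3, 5}:
G(0) = 0
G(1) = mex{0} = 1
G(2) = mex{1} = 0
G(3) = mex{0,0} = 1
G(4) = mex{1,1} = 0
G(5) = mex{0,0,0} = 1
G(6) = mex{1,1,1} = 0
G(7) = mex{0,0,0} = 1
G(8) = mex{1,1,1} = 0
G(9) = mex{0,0,0} = 1
G(10) = mex{1,1,1} = 0
G(11) = mex{0,0,0} = 1
G(12) = mex{1,1,1} = 0
G(13) = mex{0,0,0} = 1
G(14) = mex{1,1,1} = 0
G(15) = mex{0,0,0} = 1
G(16) = mex{1,1,1} = 0
G(17) = mex{0,0,0} = 1
G(18) = mex{1,1,1} = 0
G(19) = mex{0,0,0} = 1
G(20) = mex{1,1,1} = 0
G(21) = mex{0,0,0} = 1
G(22) = mex{1,1,1} = 0
G(23) = mex{0,0,0} = 1
G(24) = mex{1,1,1} = 0
G_B(24) = 0.
Pile C, S = {3, 8, 9}:
G(0) = 0
G(1) = mex{} = 0
G(2) = mex{} = 0
G(3) = mex{0} = 1
G(4) = mex{0} = 1
G(5) = mex{0} = 1
G(6) = mex{1} = 0
G(7) = mex{1} = 0
G(8) = mex{1,0} = 2
G(9) = mex{0,0,0} = 1
G(10) = mex{0,0,0} = 1
G(11) = mex{2,1,0} = 3
G(12) = mex{1,1,1} = 0
G(13) = mex{1,1,1} = 0
G(14) = mex{3,0,1} = 2
G(15) = mex{0,0,0} = 1
G(16) = mex{0,2,0} = 1
G(17) = mex{2,1,2} = 0
G_C(17) = 0.
Combined Grundy value = 0 ⊕ 0 ⊕ 0 = 0.
A winning move leaves total XOR = 0, i.e. changes one component's Grundy value g to g ⊕ X where X is the current total.
Pile A: target g' = 0⊕0 = 0, but every legal move changes the Grundy value (mex property), so 0 moves.
Pile B: target g' = 0⊕0 = 0, but every legal move changes the Grundy value (mex property), so 0 moves.
Pile C: target g' = 0⊕0 = 0, but every legal move changes the Grundy value (mex property), so 0 moves.

0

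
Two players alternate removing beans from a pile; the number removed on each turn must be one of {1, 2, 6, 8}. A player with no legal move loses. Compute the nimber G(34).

n :  0  1  2  3  4  5  6  7  8  9 10 11 12 13 14 15 16 17 18 19 20 21 22 23 24 25 26 27 28 29 30 31 32 33 34
G :  0  1  2  0  1  2  3  0  1  2  0  1  2  3  0  1  2  0  1  2  3  0  1  2  0  1  2  3  0  1  2  0  1  2  3

3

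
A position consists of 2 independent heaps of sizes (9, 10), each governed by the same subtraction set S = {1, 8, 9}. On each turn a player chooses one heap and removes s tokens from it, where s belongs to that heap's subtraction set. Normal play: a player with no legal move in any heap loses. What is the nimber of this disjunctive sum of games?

1

All heaps use S = {1, 8, 9}:
G(0) = 0
G(1) = mex{0} = 1
G(2) = mex{1} = 0
G(3) = mex{0} = 1
G(4) = mex{1} = 0
G(5) = mex{0} = 1
G(6) = mex{1} = 0
G(7) = mex{0} = 1
G(8) = mex{1,0} = 2
G(9) = mex{2,1,0} = 3
G(10) = mex{3,0,1} = 2
Heap A: G(9) = 3.
Heap B: G(10) = 2.
Combined Grundy value = 3 ⊕ 2 = 1.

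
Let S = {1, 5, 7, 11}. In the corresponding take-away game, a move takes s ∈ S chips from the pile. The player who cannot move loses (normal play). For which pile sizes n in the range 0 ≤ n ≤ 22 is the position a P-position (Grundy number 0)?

n :  0  1  2  3  4  5  6  7  8  9 10 11 12 13 14 15 16 17 18 19 20 21 22
G :  0  1  0  1  0  1  0  1  0  1  0  1  0  1  0  1  0  1  0  1  0  1  0
P-positions are exactly the n with G(n) = 0.

0, 2, 4, 6, 8, 10, 12, 14, 16, 18, 20, 22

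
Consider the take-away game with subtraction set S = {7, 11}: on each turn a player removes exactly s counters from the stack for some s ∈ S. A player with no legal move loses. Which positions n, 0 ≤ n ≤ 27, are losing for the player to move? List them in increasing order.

G(0) = 0
G(1) = mex{} = 0
G(2) = mex{} = 0
G(3) = mex{} = 0
G(4) = mex{} = 0
G(5) = mex{} = 0
G(6) = mex{} = 0
G(7) = mex{0} = 1
G(8) = mex{0} = 1
G(9) = mex{0} = 1
G(10) = mex{0} = 1
G(11) = mex{0,0} = 1
G(12) = mex{0,0} = 1
G(13) = mex{0,0} = 1
G(14) = mex{1,0} = 2
G(15) = mex{1,0} = 2
G(16) = mex{1,0} = 2
G(17) = mex{1,0} = 2
G(18) = mex{1,1} = 0
G(19) = mex{1,1} = 0
G(20) = mex{1,1} = 0
G(21) = mex{2,1} = 0
G(22) = mex{2,1} = 0
G(23) = mex{2,1} = 0
G(24) = mex{2,1} = 0
G(25) = mex{0,2} = 1
G(26) = mex{0,2} = 1
G(27) = mex{0,2} = 1
P-positions are exactly the n with G(n) = 0.

0, 1, 2, 3, 4, 5, 6, 18, 19, 20, 21, 22, 23, 24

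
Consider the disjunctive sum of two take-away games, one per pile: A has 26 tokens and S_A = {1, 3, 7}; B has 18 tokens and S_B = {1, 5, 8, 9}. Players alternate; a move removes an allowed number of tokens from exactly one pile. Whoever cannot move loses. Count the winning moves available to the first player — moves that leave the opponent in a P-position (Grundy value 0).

Pile A, S = {1, 3, 7}:
n :  0  1  2  3  4  5  6  7  8  9 10 11 12 13 14 15 16 17 18 19 20 21 22 23 24 25 26
G :  0  1  0  1  0  1  0  1  0  1  0  1  0  1  0  1  0  1  0  1  0  1  0  1  0  1  0
G_A(26) = 0.
Pile B, S = {1, 5, 8, 9}:
n :  0  1  2  3  4  5  6  7  8  9 10 11 12 13 14 15 16 17 18
G :  0  1  0  1  0  1  0  1  2  3  2  3  2  3  2  3  0  1  0
G_B(18) = 0.
Combined Grundy value = 0 ⊕ 0 = 0.
A winning move leaves total XOR = 0, i.e. changes one component's Grundy value g to g ⊕ X where X is the current total.
Pile A: target g' = 0⊕0 = 0, but every legal move changes the Grundy value (mex property), so 0 moves.
Pile B: target g' = 0⊕0 = 0, but every legal move changes the Grundy value (mex property), so 0 moves.

0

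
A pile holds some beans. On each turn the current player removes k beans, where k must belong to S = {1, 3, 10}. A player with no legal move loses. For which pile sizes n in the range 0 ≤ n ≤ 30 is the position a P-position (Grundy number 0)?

G(0) = 0
G(1) = mex{0} = 1
G(2) = mex{1} = 0
G(3) = mex{0,0} = 1
G(4) = mex{1,1} = 0
G(5) = mex{0,0} = 1
G(6) = mex{1,1} = 0
G(7) = mex{0,0} = 1
G(8) = mex{1,1} = 0
G(9) = mex{0,0} = 1
G(10) = mex{1,1,0} = 2
G(11) = mex{2,0,1} = 3
G(12) = mex{3,1,0} = 2
G(13) = mex{2,2,1} = 0
G(14) = mex{0,3,0} = 1
G(15) = mex{1,2,1} = 0
G(16) = mex{0,0,0} = 1
G(17) = mex{1,1,1} = 0
G(18) = mex{0,0,0} = 1
G(19) = mex{1,1,1} = 0
G(20) = mex{0,0,2} = 1
G(21) = mex{1,1,3} = 0
G(22) = mex{0,0,2} = 1
G(23) = mex{1,1,0} = 2
G(24) = mex{2,0,1} = 3
G(25) = mex{3,1,0} = 2
G(26) = mex{2,2,1} = 0
G(27) = mex{0,3,0} = 1
G(28) = mex{1,2,1} = 0
G(29) = mex{0,0,0} = 1
G(30) = mex{1,1,1} = 0
P-positions are exactly the n with G(n) = 0.

0, 2, 4, 6, 8, 13, 15, 17, 19, 21, 26, 28, 30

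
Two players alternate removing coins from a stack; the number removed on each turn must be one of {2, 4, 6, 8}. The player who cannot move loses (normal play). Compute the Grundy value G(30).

0

G(0) = 0
G(1) = mex{} = 0
G(2) = mex{0} = 1
G(3) = mex{0} = 1
G(4) = mex{1,0} = 2
G(5) = mex{1,0} = 2
G(6) = mex{2,1,0} = 3
G(7) = mex{2,1,0} = 3
G(8) = mex{3,2,1,0} = 4
G(9) = mex{3,2,1,0} = 4
G(10) = mex{4,3,2,1} = 0
G(11) = mex{4,3,2,1} = 0
G(12) = mex{0,4,3,2} = 1
G(13) = mex{0,4,3,2} = 1
G(14) = mex{1,0,4,3} = 2
G(15) = mex{1,0,4,3} = 2
G(16) = mex{2,1,0,4} = 3
G(17) = mex{2,1,0,4} = 3
G(18) = mex{3,2,1,0} = 4
G(19) = mex{3,2,1,0} = 4
G(20) = mex{4,3,2,1} = 0
G(21) = mex{4,3,2,1} = 0
G(22) = mex{0,4,3,2} = 1
G(23) = mex{0,4,3,2} = 1
G(24) = mex{1,0,4,3} = 2
G(25) = mex{1,0,4,3} = 2
G(26) = mex{2,1,0,4} = 3
G(27) = mex{2,1,0,4} = 3
G(28) = mex{3,2,1,0} = 4
G(29) = mex{3,2,1,0} = 4
G(30) = mex{4,3,2,1} = 0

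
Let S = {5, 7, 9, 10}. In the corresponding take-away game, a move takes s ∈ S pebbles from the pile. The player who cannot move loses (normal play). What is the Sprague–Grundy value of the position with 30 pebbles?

0

n :  0  1  2  3  4  5  6  7  8  9 10 11 12 13 14 15 16 17 18 19 20 21 22 23 24 25 26 27 28 29 30
G :  0  0  0  0  0  1  1  1  1  1  2  2  2  2  2  0  0  0  0  0  1  1  1  1  1  2  2  2  2  2  0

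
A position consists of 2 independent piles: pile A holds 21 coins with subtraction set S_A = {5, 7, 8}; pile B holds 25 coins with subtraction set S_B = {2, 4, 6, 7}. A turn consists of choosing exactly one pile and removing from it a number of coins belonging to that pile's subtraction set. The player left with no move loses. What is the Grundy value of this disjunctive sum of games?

Pile A, S = {5, 7, 8}:
n :  0  1  2  3  4  5  6  7  8  9 10 11 12 13 14 15 16 17 18 19 20 21
G :  0  0  0  0  0  1  1  1  1  1  2  2  2  0  0  0  0  0  1  1  1  1
G_A(21) = 1.
Pile B, S = {2, 4, 6, 7}:
n :  0  1  2  3  4  5  6  7  8  9 10 11 12 13 14 15 16 17 18 19 20 21 22 23 24 25
G :  0  0  1  1  2  2  3  3  4  0  0  1  1  2  2  3  3  4  0  0  1  1  2  2  3  3
G_B(25) = 3.
Combined Grundy value = 1 ⊕ 3 = 2.

2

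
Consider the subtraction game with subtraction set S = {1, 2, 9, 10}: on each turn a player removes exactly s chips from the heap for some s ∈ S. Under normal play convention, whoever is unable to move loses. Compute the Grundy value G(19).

2

G(0) = 0
G(1) = mex{0} = 1
G(2) = mex{1,0} = 2
G(3) = mex{2,1} = 0
G(4) = mex{0,2} = 1
G(5) = mex{1,0} = 2
G(6) = mex{2,1} = 0
G(7) = mex{0,2} = 1
G(8) = mex{1,0} = 2
G(9) = mex{2,1,0} = 3
G(10) = mex{3,2,1,0} = 4
G(11) = mex{4,3,2,1} = 0
G(12) = mex{0,4,0,2} = 1
G(13) = mex{1,0,1,0} = 2
G(14) = mex{2,1,2,1} = 0
G(15) = mex{0,2,0,2} = 1
G(16) = mex{1,0,1,0} = 2
G(17) = mex{2,1,2,1} = 0
G(18) = mex{0,2,3,2} = 1
G(19) = mex{1,0,4,3} = 2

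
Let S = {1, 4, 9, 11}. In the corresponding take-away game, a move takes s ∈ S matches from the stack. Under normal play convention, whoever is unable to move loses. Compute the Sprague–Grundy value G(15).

0

n :  0  1  2  3  4  5  6  7  8  9 10 11 12 13 14 15
G :  0  1  0  1  2  0  1  0  1  2  0  1  0  1  2  0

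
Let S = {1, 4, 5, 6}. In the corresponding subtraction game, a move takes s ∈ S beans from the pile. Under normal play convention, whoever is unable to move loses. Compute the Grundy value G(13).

2

G(0) = 0
G(1) = mex{0} = 1
G(2) = mex{1} = 0
G(3) = mex{0} = 1
G(4) = mex{1,0} = 2
G(5) = mex{2,1,0} = 3
G(6) = mex{3,0,1,0} = 2
G(7) = mex{2,1,0,1} = 3
G(8) = mex{3,2,1,0} = 4
G(9) = mex{4,3,2,1} = 0
G(10) = mex{0,2,3,2} = 1
G(11) = mex{1,3,2,3} = 0
G(12) = mex{0,4,3,2} = 1
G(13) = mex{1,0,4,3} = 2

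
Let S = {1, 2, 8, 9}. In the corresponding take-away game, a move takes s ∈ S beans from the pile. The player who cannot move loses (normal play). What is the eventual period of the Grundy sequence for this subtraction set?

G(0) = 0
G(1) = mex{0} = 1
G(2) = mex{1,0} = 2
G(3) = mex{2,1} = 0
G(4) = mex{0,2} = 1
G(5) = mex{1,0} = 2
G(6) = mex{2,1} = 0
G(7) = mex{0,2} = 1
G(8) = mex{1,0,0} = 2
G(9) = mex{2,1,1,0} = 3
G(10) = mex{3,2,2,1} = 0
G(11) = mex{0,3,0,2} = 1
G(12) = mex{1,0,1,0} = 2
G(13) = mex{2,1,2,1} = 0
G(14) = mex{0,2,0,2} = 1
G(15) = mex{1,0,1,0} = 2
G(16) = mex{2,1,2,1} = 0
G(17) = mex{0,2,3,2} = 1
G(18) = mex{1,0,0,3} = 2
G(19) = mex{2,1,1,0} = 3
G(20) = mex{3,2,2,1} = 0
G(21) = mex{0,3,0,2} = 1
G(n+10) = G(n) holds for n = 0,…,8 (a full window of length max(S) = 9), so the sequence is purely periodic with period 10.

10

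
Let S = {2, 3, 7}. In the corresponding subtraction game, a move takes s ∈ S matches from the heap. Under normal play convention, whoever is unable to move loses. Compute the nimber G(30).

n :  0  1  2  3  4  5  6  7  8  9 10 11 12 13 14 15 16 17 18 19 20 21 22 23 24 25 26 27 28 29 30
G :  0  0  1  1  2  0  0  1  1  2  0  0  1  1  2  0  0  1  1  2  0  0  1  1  2  0  0  1  1  2  0

0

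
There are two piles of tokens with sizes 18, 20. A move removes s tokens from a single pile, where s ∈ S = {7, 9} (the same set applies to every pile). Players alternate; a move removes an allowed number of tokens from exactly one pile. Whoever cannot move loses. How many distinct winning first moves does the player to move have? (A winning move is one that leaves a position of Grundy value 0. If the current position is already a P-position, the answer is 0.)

All piles use S = {7, 9}:
n :  0  1  2  3  4  5  6  7  8  9 10 11 12 13 14 15 16 17 18 19 20
G :  0  0  0  0  0  0  0  1  1  1  1  1  1  1  2  2  0  0  0  0  0
Pile A: G(18) = 0.
Pile B: G(20) = 0.
Combined Grundy value = 0 ⊕ 0 = 0.
A winning move leaves total XOR = 0, i.e. changes one component's Grundy value g to g ⊕ X where X is the current total.
Pile A: target g' = 0⊕0 = 0, but every legal move changes the Grundy value (mex property), so 0 moves.
Pile B: target g' = 0⊕0 = 0, but every legal move changes the Grundy value (mex property), so 0 moves.

0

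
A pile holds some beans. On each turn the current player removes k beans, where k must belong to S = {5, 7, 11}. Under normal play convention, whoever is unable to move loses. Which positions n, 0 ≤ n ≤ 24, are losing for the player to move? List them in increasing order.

G(0) = 0
G(1) = mex{} = 0
G(2) = mex{} = 0
G(3) = mex{} = 0
G(4) = mex{} = 0
G(5) = mex{0} = 1
G(6) = mex{0} = 1
G(7) = mex{0,0} = 1
G(8) = mex{0,0} = 1
G(9) = mex{0,0} = 1
G(10) = mex{1,0} = 2
G(11) = mex{1,0,0} = 2
G(12) = mex{1,1,0} = 2
G(13) = mex{1,1,0} = 2
G(14) = mex{1,1,0} = 2
G(15) = mex{2,1,0} = 3
G(16) = mex{2,1,1} = 0
G(17) = mex{2,2,1} = 0
G(18) = mex{2,2,1} = 0
G(19) = mex{2,2,1} = 0
G(20) = mex{3,2,1} = 0
G(21) = mex{0,2,2} = 1
G(22) = mex{0,3,2} = 1
G(23) = mex{0,0,2} = 1
G(24) = mex{0,0,2} = 1
P-positions are exactly the n with G(n) = 0.

0, 1, 2, 3, 4, 16, 17, 18, 19, 20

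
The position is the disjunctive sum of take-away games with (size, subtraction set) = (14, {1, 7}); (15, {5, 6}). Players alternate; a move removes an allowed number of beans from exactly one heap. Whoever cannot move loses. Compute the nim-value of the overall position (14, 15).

Heap A, S = {1, 7}:
n :  0  1  2  3  4  5  6  7  8  9 10 11 12 13 14
G :  0  1  0  1  0  1  0  1  0  1  0  1  0  1  0
G_A(14) = 0.
Heap B, S = {5, 6}:
n :  0  1  2  3  4  5  6  7  8  9 10 11 12 13 14 15
G :  0  0  0  0  0  1  1  1  1  1  2  0  0  0  0  0
G_B(15) = 0.
Combined Grundy value = 0 ⊕ 0 = 0.

0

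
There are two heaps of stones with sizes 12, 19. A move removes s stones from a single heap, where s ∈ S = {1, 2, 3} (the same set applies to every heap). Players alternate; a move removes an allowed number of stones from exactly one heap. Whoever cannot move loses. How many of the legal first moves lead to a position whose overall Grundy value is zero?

2

All heaps use S = {1, 2, 3}:
n :  0  1  2  3  4  5  6  7  8  9 10 11 12 13 14 15 16 17 18 19
G :  0  1  2  3  0  1  2  3  0  1  2  3  0  1  2  3  0  1  2  3
Heap A: G(12) = 0.
Heap B: G(19) = 3.
Combined Grundy value = 0 ⊕ 3 = 3.
A winning move leaves total XOR = 0, i.e. changes one component's Grundy value g to g ⊕ X where X is the current total.
Heap A: need g' = 0⊕3 = 3. Options: 12−1→G=3, 12−2→G=2, 12−3→G=1. Hits: 1.
Heap B: need g' = 3⊕3 = 0. Options: 19−1→G=2, 19−2→G=1, 19−3→G=0. Hits: 1.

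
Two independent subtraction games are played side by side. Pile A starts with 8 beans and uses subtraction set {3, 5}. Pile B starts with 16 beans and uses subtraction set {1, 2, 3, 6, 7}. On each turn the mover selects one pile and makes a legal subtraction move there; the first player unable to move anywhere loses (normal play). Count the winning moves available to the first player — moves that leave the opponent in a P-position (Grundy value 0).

Pile A, S = {3, 5}:
G(0) = 0
G(1) = mex{} = 0
G(2) = mex{} = 0
G(3) = mex{0} = 1
G(4) = mex{0} = 1
G(5) = mex{0,0} = 1
G(6) = mex{1,0} = 2
G(7) = mex{1,0} = 2
G(8) = mex{1,1} = 0
G_A(8) = 0.
Pile B, S = {1, 2, 3, 6, 7}:
n :  0  1  2  3  4  5  6  7  8  9 10 11 12 13 14 15 16
G :  0  1  2  3  0  1  2  3  0  1  2  3  0  1  2  3  0
G_B(16) = 0.
Combined Grundy value = 0 ⊕ 0 = 0.
A winning move leaves total XOR = 0, i.e. changes one component's Grundy value g to g ⊕ X where X is the current total.
Pile A: target g' = 0⊕0 = 0, but every legal move changes the Grundy value (mex property), so 0 moves.
Pile B: target g' = 0⊕0 = 0, but every legal move changes the Grundy value (mex property), so 0 moves.

0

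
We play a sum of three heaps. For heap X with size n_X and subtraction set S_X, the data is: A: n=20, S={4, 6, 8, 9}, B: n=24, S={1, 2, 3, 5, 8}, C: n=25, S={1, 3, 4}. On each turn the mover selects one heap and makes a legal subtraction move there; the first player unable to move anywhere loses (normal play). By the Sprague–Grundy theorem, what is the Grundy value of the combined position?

Heap A, S = {4, 6, 8, 9}:
n :  0  1  2  3  4  5  6  7  8  9 10 11 12 13 14 15 16 17 18 19 20
G :  0  0  0  0  1  1  1  1  2  2  2  2  3  0  0  0  0  1  1  1  1
G_A(20) = 1.
Heap B, S = {1, 2, 3, 5, 8}:
n :  0  1  2  3  4  5  6  7  8  9 10 11 12 13 14 15 16 17 18 19 20 21 22 23 24
G :  0  1  2  3  0  1  2  3  4  5  0  1  2  3  0  1  2  3  4  5  0  1  2  3  0
G_B(24) = 0.
Heap C, S = {1, 3, 4}:
n :  0  1  2  3  4  5  6  7  8  9 10 11 12 13 14 15 16 17 18 19 20 21 22 23 24 25
G :  0  1  0  1  2  3  2  0  1  0  1  2  3  2  0  1  0  1  2  3  2  0  1  0  1  2
G_C(25) = 2.
Combined Grundy value = 1 ⊕ 0 ⊕ 2 = 3.

3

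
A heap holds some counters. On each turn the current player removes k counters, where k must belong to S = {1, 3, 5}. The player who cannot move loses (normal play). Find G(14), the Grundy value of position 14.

G(0) = 0
G(1) = mex{0} = 1
G(2) = mex{1} = 0
G(3) = mex{0,0} = 1
G(4) = mex{1,1} = 0
G(5) = mex{0,0,0} = 1
G(6) = mex{1,1,1} = 0
G(7) = mex{0,0,0} = 1
G(8) = mex{1,1,1} = 0
G(9) = mex{0,0,0} = 1
G(10) = mex{1,1,1} = 0
G(11) = mex{0,0,0} = 1
G(12) = mex{1,1,1} = 0
G(13) = mex{0,0,0} = 1
G(14) = mex{1,1,1} = 0

0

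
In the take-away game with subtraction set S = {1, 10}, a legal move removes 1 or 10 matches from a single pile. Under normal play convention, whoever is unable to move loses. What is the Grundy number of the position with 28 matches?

n :  0  1  2  3  4  5  6  7  8  9 10 11 12 13 14 15 16 17 18 19 20 21 22 23 24 25 26 27 28
G :  0  1  0  1  0  1  0  1  0  1  2  0  1  0  1  0  1  0  1  0  1  2  0  1  0  1  0  1  0

0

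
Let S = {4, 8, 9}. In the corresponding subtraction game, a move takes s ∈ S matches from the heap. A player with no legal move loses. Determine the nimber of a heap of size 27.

0

G(0) = 0
G(1) = mex{} = 0
G(2) = mex{} = 0
G(3) = mex{} = 0
G(4) = mex{0} = 1
G(5) = mex{0} = 1
G(6) = mex{0} = 1
G(7) = mex{0} = 1
G(8) = mex{1,0} = 2
G(9) = mex{1,0,0} = 2
G(10) = mex{1,0,0} = 2
G(11) = mex{1,0,0} = 2
G(12) = mex{2,1,0} = 3
G(13) = mex{2,1,1} = 0
G(14) = mex{2,1,1} = 0
G(15) = mex{2,1,1} = 0
G(16) = mex{3,2,1} = 0
G(17) = mex{0,2,2} = 1
G(18) = mex{0,2,2} = 1
G(19) = mex{0,2,2} = 1
G(20) = mex{0,3,2} = 1
G(21) = mex{1,0,3} = 2
G(22) = mex{1,0,0} = 2
G(23) = mex{1,0,0} = 2
G(24) = mex{1,0,0} = 2
G(25) = mex{2,1,0} = 3
G(26) = mex{2,1,1} = 0
G(27) = mex{2,1,1} = 0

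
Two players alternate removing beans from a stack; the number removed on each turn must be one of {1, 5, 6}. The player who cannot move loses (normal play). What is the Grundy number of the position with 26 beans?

G(0) = 0
G(1) = mex{0} = 1
G(2) = mex{1} = 0
G(3) = mex{0} = 1
G(4) = mex{1} = 0
G(5) = mex{0,0} = 1
G(6) = mex{1,1,0} = 2
G(7) = mex{2,0,1} = 3
G(8) = mex{3,1,0} = 2
G(9) = mex{2,0,1} = 3
G(10) = mex{3,1,0} = 2
G(11) = mex{2,2,1} = 0
G(12) = mex{0,3,2} = 1
G(13) = mex{1,2,3} = 0
G(14) = mex{0,3,2} = 1
G(15) = mex{1,2,3} = 0
G(16) = mex{0,0,2} = 1
G(17) = mex{1,1,0} = 2
G(18) = mex{2,0,1} = 3
G(19) = mex{3,1,0} = 2
G(20) = mex{2,0,1} = 3
G(21) = mex{3,1,0} = 2
G(22) = mex{2,2,1} = 0
G(23) = mex{0,3,2} = 1
G(24) = mex{1,2,3} = 0
G(25) = mex{0,3,2} = 1
G(26) = mex{1,2,3} = 0

0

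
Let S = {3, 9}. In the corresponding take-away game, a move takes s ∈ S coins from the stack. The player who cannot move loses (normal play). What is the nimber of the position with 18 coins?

0

n :  0  1  2  3  4  5  6  7  8  9 10 11 12 13 14 15 16 17 18
G :  0  0  0  1  1  1  0  0  0  1  1  1  0  0  0  1  1  1  0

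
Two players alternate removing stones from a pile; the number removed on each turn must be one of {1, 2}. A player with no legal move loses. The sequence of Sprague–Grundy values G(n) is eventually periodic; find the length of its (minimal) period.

G(0) = 0
G(1) = mex{0} = 1
G(2) = mex{1,0} = 2
G(3) = mex{2,1} = 0
G(4) = mex{0,2} = 1
G(5) = mex{1,0} = 2
G(6) = mex{2,1} = 0
G(7) = mex{0,2} = 1
G(8) = mex{1,0} = 2
G(9) = mex{2,1} = 0
G(10) = mex{0,2} = 1
G(11) = mex{1,0} = 2
G(12) = mex{2,1} = 0
G(13) = mex{0,2} = 1
G(14) = mex{1,0} = 2
G(n+3) = G(n) holds for n = 0,…,1 (a full window of length max(S) = 2), so the sequence is purely periodic with period 3.

3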